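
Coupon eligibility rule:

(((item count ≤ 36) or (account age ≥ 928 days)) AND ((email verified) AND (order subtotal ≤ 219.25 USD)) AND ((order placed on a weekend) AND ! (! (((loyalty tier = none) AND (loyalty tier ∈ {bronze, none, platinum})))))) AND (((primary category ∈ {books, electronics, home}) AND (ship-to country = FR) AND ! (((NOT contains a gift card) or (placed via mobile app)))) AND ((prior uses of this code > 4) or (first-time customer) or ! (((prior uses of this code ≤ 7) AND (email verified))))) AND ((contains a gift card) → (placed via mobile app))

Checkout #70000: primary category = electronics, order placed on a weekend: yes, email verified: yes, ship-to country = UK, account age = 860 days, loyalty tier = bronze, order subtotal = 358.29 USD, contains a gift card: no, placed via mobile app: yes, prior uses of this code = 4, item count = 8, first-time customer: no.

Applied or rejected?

Rejected

Atomic conditions:
  item count ≤ 36: 8 ≤ 36 is true
  account age ≥ 928 days: 860 ≥ 928 is false
  email verified: yes → true
  order subtotal ≤ 219.25 USD: 358.29 ≤ 219.25 is false
  order placed on a weekend: yes → true
  loyalty tier = none: bronze == none is false
  loyalty tier ∈ {bronze, none, platinum}: bronze is in the set → true
  primary category ∈ {books, electronics, home}: electronics is in the set → true
  ship-to country = FR: UK == FR is false
  NOT contains a gift card: no → true
  placed via mobile app: yes → true
  prior uses of this code > 4: 4 > 4 is false
  first-time customer: no → false
  prior uses of this code ≤ 7: 4 ≤ 7 is true
  contains a gift card: no → false
Combine:
[1.1] true OR false = true
[1.2] true AND false = false
[1.3.2.1.1] false AND true = false
[1.3.2.1] NOT false = true
[1.3.2] NOT true = false
[1.3] true AND false = false
[1] true AND false AND false = false
[2.1.3.1] true OR true = true
[2.1.3] NOT true = false
[2.1] true AND false AND false = false
[2.2.3.1] true AND true = true
[2.2.3] NOT true = false
[2.2] false OR false OR false = false
[2] false AND false = false
[3] false → true (antecedent false ⇒ implication holds) = true
[root] false AND false AND true = false
Overall: false → rejected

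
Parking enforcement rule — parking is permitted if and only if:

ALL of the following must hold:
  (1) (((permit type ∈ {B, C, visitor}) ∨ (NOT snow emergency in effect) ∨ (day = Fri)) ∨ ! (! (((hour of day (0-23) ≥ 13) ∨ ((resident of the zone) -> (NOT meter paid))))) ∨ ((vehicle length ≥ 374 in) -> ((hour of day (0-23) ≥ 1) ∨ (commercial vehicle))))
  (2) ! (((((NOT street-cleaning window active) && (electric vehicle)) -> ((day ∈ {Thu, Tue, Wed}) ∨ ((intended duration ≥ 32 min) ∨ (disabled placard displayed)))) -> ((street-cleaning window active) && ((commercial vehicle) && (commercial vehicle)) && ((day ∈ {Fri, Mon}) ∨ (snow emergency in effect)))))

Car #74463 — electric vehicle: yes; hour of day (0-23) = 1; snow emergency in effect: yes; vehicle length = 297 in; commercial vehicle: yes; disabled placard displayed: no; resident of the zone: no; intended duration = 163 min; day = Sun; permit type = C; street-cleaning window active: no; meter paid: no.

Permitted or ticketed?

Atomic conditions:
  permit type ∈ {B, C, visitor}: C is in the set → true
  NOT snow emergency in effect: yes → false
  day = Fri: Sun == Fri is false
  hour of day (0-23) ≥ 13: 1 ≥ 13 is false
  resident of the zone: no → false
  NOT meter paid: no → true
  vehicle length ≥ 374 in: 297 ≥ 374 is false
  hour of day (0-23) ≥ 1: 1 ≥ 1 is true
  commercial vehicle: yes → true
  NOT street-cleaning window active: no → true
  electric vehicle: yes → true
  day ∈ {Thu, Tue, Wed}: Sun is not in the set → false
  intended duration ≥ 32 min: 163 ≥ 32 is true
  disabled placard displayed: no → false
  street-cleaning window active: no → false
  day ∈ {Fri, Mon}: Sun is not in the set → false
  snow emergency in effect: yes → true
Combine:
[1.1] true OR false OR false = true
[1.2.1.1.2] false → true (antecedent false ⇒ implication holds) = true
[1.2.1.1] false OR true = true
[1.2.1] NOT true = false
[1.2] NOT false = true
[1.3.2] true OR true = true
[1.3] false → true (antecedent false ⇒ implication holds) = true
[1] true OR true OR true = true
[2.1.1.1] true AND true = true
[2.1.1.2.2] true OR false = true
[2.1.1.2] false OR true = true
[2.1.1] true → true = true
[2.1.2.2] true AND true = true
[2.1.2.3] false OR true = true
[2.1.2] false AND true AND true = false
[2.1] true → false = false
[2] NOT false = true
[root] true AND true = true
Overall: true → permitted

Permitted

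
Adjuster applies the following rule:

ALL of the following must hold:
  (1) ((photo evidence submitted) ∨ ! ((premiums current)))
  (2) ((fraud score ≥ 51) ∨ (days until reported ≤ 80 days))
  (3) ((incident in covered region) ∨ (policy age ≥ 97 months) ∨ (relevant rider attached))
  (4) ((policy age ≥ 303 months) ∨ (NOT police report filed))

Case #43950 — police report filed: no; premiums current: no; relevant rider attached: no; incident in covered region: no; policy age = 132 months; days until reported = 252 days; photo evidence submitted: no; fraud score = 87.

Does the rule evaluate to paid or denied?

Atomic conditions:
  photo evidence submitted: no → false
  premiums current: no → false
  fraud score ≥ 51: 87 ≥ 51 is true
  days until reported ≤ 80 days: 252 ≤ 80 is false
  incident in covered region: no → false
  policy age ≥ 97 months: 132 ≥ 97 is true
  relevant rider attached: no → false
  policy age ≥ 303 months: 132 ≥ 303 is false
  NOT police report filed: no → true
Combine:
[1.2] NOT false = true
[1] false OR true = true
[2] true OR false = true
[3] false OR true OR false = true
[4] false OR true = true
[root] true AND true AND true AND true = true
Overall: true → paid

Paid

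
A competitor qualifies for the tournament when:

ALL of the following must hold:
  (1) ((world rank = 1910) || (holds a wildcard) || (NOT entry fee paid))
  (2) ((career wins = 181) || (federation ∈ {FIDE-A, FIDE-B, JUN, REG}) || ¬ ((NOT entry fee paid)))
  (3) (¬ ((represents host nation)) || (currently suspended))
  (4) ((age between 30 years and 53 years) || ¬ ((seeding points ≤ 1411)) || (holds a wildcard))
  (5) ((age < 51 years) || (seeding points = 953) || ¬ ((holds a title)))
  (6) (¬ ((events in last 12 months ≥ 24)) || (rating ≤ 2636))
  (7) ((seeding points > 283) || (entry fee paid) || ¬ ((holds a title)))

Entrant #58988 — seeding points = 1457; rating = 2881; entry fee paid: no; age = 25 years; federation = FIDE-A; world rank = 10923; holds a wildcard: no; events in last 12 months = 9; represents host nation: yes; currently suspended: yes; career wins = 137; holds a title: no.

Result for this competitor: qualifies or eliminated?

Atomic conditions:
  world rank = 1910: 10923 == 1910 is false
  holds a wildcard: no → false
  NOT entry fee paid: no → true
  career wins = 181: 137 == 181 is false
  federation ∈ {FIDE-A, FIDE-B, JUN, REG}: FIDE-A is in the set → true
  represents host nation: yes → true
  currently suspended: yes → true
  age between 30 years and 53 years: 25 in [30, 53] is false
  seeding points ≤ 1411: 1457 ≤ 1411 is false
  age < 51 years: 25 < 51 is true
  seeding points = 953: 1457 == 953 is false
  holds a title: no → false
  events in last 12 months ≥ 24: 9 ≥ 24 is false
  rating ≤ 2636: 2881 ≤ 2636 is false
  seeding points > 283: 1457 > 283 is true
  entry fee paid: no → false
Combine:
[1] false OR false OR true = true
[2.3] NOT true = false
[2] false OR true OR false = true
[3.1] NOT true = false
[3] false OR true = true
[4.2] NOT false = true
[4] false OR true OR false = true
[5.3] NOT false = true
[5] true OR false OR true = true
[6.1] NOT false = true
[6] true OR false = true
[7.3] NOT false = true
[7] true OR false OR true = true
[root] true AND true AND true AND true AND true AND true AND true = true
Overall: true → qualifies

Qualifies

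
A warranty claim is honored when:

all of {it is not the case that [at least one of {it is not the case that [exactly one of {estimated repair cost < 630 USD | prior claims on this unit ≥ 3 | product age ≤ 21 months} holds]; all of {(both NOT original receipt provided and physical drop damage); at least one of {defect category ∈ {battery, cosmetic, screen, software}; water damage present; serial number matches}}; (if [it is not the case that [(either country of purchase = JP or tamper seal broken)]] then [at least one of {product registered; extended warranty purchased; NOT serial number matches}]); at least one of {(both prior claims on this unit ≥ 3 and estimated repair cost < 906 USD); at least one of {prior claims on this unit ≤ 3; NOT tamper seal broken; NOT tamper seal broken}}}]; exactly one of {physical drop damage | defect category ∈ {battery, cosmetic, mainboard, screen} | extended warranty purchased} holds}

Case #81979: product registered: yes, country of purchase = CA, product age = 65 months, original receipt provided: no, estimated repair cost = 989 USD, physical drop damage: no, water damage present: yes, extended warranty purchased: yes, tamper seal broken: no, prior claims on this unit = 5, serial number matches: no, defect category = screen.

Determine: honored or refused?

Refused

Atomic conditions:
  estimated repair cost < 630 USD: 989 < 630 is false
  prior claims on this unit ≥ 3: 5 ≥ 3 is true
  product age ≤ 21 months: 65 ≤ 21 is false
  NOT original receipt provided: no → true
  physical drop damage: no → false
  defect category ∈ {battery, cosmetic, screen, software}: screen is in the set → true
  water damage present: yes → true
  serial number matches: no → false
  country of purchase = JP: CA == JP is false
  tamper seal broken: no → false
  product registered: yes → true
  extended warranty purchased: yes → true
  NOT serial number matches: no → true
  estimated repair cost < 906 USD: 989 < 906 is false
  prior claims on this unit ≤ 3: 5 ≤ 3 is false
  NOT tamper seal broken: no → true
  defect category ∈ {battery, cosmetic, mainboard, screen}: screen is in the set → true
Combine:
[1.1.1.1] exactly-one(false, true, false) = true
[1.1.1] NOT true = false
[1.1.2.1] true AND false = false
[1.1.2.2] true OR true OR false = true
[1.1.2] false AND true = false
[1.1.3.1.1] false OR false = false
[1.1.3.1] NOT false = true
[1.1.3.2] true OR true OR true = true
[1.1.3] true → true = true
[1.1.4.1] true AND false = false
[1.1.4.2] false OR true OR true = true
[1.1.4] false OR true = true
[1.1] false OR false OR true OR true = true
[1] NOT true = false
[2] exactly-one(false, true, true) = false
[root] false AND false = false
Overall: false → refused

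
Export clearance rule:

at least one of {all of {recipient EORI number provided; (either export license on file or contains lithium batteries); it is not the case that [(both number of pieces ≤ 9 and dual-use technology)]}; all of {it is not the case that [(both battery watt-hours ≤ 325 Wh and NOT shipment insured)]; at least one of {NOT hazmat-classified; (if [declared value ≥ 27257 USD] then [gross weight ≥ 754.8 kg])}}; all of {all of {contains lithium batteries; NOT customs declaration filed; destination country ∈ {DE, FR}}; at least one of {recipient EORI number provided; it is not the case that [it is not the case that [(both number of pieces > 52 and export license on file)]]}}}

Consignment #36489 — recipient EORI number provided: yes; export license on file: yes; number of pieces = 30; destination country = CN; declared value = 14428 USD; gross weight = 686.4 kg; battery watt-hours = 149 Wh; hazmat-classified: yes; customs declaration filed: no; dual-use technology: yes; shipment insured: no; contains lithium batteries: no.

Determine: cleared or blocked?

Atomic conditions:
  recipient EORI number provided: yes → true
  export license on file: yes → true
  contains lithium batteries: no → false
  number of pieces ≤ 9: 30 ≤ 9 is false
  dual-use technology: yes → true
  battery watt-hours ≤ 325 Wh: 149 ≤ 325 is true
  NOT shipment insured: no → true
  NOT hazmat-classified: yes → false
  declared value ≥ 27257 USD: 14428 ≥ 27257 is false
  gross weight ≥ 754.8 kg: 686.4 ≥ 754.8 is false
  NOT customs declaration filed: no → true
  destination country ∈ {DE, FR}: CN is not in the set → false
  number of pieces > 52: 30 > 52 is false
Combine:
[1.2] true OR false = true
[1.3.1] false AND true = false
[1.3] NOT false = true
[1] true AND true AND true = true
[2.1.1] true AND true = true
[2.1] NOT true = false
[2.2.2] false → false (antecedent false ⇒ implication holds) = true
[2.2] false OR true = true
[2] false AND true = false
[3.1] false AND true AND false = false
[3.2.2.1.1] false AND true = false
[3.2.2.1] NOT false = true
[3.2.2] NOT true = false
[3.2] true OR false = true
[3] false AND true = false
[root] true OR false OR false = true
Overall: true → cleared

Cleared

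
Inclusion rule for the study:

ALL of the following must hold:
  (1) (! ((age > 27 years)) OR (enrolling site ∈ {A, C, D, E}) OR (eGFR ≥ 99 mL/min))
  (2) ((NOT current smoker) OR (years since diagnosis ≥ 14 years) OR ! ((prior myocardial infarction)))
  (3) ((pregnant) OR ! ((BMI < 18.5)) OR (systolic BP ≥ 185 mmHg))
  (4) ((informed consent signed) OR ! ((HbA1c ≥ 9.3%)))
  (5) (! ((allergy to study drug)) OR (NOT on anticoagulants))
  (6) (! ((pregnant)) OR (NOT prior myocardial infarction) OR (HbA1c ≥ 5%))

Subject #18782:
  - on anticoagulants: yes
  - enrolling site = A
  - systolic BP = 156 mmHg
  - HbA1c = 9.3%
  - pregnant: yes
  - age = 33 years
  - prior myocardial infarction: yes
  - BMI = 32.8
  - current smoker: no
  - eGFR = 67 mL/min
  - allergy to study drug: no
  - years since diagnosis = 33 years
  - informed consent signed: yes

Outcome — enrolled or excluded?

Atomic conditions:
  age > 27 years: 33 > 27 is true
  enrolling site ∈ {A, C, D, E}: A is in the set → true
  eGFR ≥ 99 mL/min: 67 ≥ 99 is false
  NOT current smoker: no → true
  years since diagnosis ≥ 14 years: 33 ≥ 14 is true
  prior myocardial infarction: yes → true
  pregnant: yes → true
  BMI < 18.5: 32.8 < 18.5 is false
  systolic BP ≥ 185 mmHg: 156 ≥ 185 is false
  informed consent signed: yes → true
  HbA1c ≥ 9.3%: 9.3 ≥ 9.3 is true
  allergy to study drug: no → false
  NOT on anticoagulants: yes → false
  NOT prior myocardial infarction: yes → false
  HbA1c ≥ 5%: 9.3 ≥ 5 is true
Combine:
[1.1] NOT true = false
[1] false OR true OR false = true
[2.3] NOT true = false
[2] true OR true OR false = true
[3.2] NOT false = true
[3] true OR true OR false = true
[4.2] NOT true = false
[4] true OR false = true
[5.1] NOT false = true
[5] true OR false = true
[6.1] NOT true = false
[6] false OR false OR true = true
[root] true AND true AND true AND true AND true AND true = true
Overall: true → enrolled

Enrolled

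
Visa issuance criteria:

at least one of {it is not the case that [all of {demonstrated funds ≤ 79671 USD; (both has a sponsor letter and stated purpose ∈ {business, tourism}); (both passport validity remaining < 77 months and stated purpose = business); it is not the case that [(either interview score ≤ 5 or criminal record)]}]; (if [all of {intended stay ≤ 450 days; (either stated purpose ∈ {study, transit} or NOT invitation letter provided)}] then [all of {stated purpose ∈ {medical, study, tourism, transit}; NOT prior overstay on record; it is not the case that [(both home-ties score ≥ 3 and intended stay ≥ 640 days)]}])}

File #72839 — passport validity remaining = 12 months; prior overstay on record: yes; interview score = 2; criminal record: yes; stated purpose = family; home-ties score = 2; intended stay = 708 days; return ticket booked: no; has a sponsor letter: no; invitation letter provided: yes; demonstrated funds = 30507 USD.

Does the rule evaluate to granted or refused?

Atomic conditions:
  demonstrated funds ≤ 79671 USD: 30507 ≤ 79671 is true
  has a sponsor letter: no → false
  stated purpose ∈ {business, tourism}: family is not in the set → false
  passport validity remaining < 77 months: 12 < 77 is true
  stated purpose = business: family == business is false
  interview score ≤ 5: 2 ≤ 5 is true
  criminal record: yes → true
  intended stay ≤ 450 days: 708 ≤ 450 is false
  stated purpose ∈ {study, transit}: family is not in the set → false
  NOT invitation letter provided: yes → false
  stated purpose ∈ {medical, study, tourism, transit}: family is not in the set → false
  NOT prior overstay on record: yes → false
  home-ties score ≥ 3: 2 ≥ 3 is false
  intended stay ≥ 640 days: 708 ≥ 640 is true
Combine:
[1.1.2] false AND false = false
[1.1.3] true AND false = false
[1.1.4.1] true OR true = true
[1.1.4] NOT true = false
[1.1] true AND false AND false AND false = false
[1] NOT false = true
[2.1.2] false OR false = false
[2.1] false AND false = false
[2.2.3.1] false AND true = false
[2.2.3] NOT false = true
[2.2] false AND false AND true = false
[2] false → false (antecedent false ⇒ implication holds) = true
[root] true OR true = true
Overall: true → granted

Granted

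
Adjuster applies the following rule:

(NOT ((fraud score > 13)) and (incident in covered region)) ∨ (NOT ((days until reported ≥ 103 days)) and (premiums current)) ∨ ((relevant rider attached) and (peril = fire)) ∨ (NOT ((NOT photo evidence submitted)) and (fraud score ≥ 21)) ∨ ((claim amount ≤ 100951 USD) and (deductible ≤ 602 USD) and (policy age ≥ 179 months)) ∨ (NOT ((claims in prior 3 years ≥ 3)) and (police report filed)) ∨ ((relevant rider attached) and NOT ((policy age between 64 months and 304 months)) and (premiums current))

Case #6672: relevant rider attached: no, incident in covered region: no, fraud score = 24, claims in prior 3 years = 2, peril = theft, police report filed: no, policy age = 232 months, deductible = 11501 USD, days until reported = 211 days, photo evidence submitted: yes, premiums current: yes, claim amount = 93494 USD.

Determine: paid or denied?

Paid

Atomic conditions:
  fraud score > 13: 24 > 13 is true
  incident in covered region: no → false
  days until reported ≥ 103 days: 211 ≥ 103 is true
  premiums current: yes → true
  relevant rider attached: no → false
  peril = fire: theft == fire is false
  NOT photo evidence submitted: yes → false
  fraud score ≥ 21: 24 ≥ 21 is true
  claim amount ≤ 100951 USD: 93494 ≤ 100951 is true
  deductible ≤ 602 USD: 11501 ≤ 602 is false
  policy age ≥ 179 months: 232 ≥ 179 is true
  claims in prior 3 years ≥ 3: 2 ≥ 3 is false
  police report filed: no → false
  policy age between 64 months and 304 months: 232 in [64, 304] is true
Combine:
[1.1] NOT true = false
[1] false AND false = false
[2.1] NOT true = false
[2] false AND true = false
[3] false AND false = false
[4.1] NOT false = true
[4] true AND true = true
[5] true AND false AND true = false
[6.1] NOT false = true
[6] true AND false = false
[7.2] NOT true = false
[7] false AND false AND true = false
[root] false OR false OR false OR true OR false OR false OR false = true
Overall: true → paid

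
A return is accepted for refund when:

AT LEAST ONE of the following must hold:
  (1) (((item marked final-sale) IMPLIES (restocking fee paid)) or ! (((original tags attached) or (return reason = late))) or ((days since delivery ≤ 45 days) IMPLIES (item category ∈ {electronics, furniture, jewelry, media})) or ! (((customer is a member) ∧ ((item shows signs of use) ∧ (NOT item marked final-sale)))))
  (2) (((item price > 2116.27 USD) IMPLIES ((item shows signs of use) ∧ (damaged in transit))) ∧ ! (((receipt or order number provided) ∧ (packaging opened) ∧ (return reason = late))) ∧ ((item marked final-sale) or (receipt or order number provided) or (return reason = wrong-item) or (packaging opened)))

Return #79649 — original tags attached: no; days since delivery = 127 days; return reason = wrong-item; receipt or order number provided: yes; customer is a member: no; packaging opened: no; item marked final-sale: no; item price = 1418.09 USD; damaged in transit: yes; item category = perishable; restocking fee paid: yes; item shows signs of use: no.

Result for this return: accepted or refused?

Accepted

Atomic conditions:
  item marked final-sale: no → false
  restocking fee paid: yes → true
  original tags attached: no → false
  return reason = late: wrong-item == late is false
  days since delivery ≤ 45 days: 127 ≤ 45 is false
  item category ∈ {electronics, furniture, jewelry, media}: perishable is not in the set → false
  customer is a member: no → false
  item shows signs of use: no → false
  NOT item marked final-sale: no → true
  item price > 2116.27 USD: 1418.09 > 2116.27 is false
  damaged in transit: yes → true
  receipt or order number provided: yes → true
  packaging opened: no → false
  return reason = wrong-item: wrong-item == wrong-item is true
Combine:
[1.1] false → true (antecedent false ⇒ implication holds) = true
[1.2.1] false OR false = false
[1.2] NOT false = true
[1.3] false → false (antecedent false ⇒ implication holds) = true
[1.4.1.2] false AND true = false
[1.4.1] false AND false = false
[1.4] NOT false = true
[1] true OR true OR true OR true = true
[2.1.2] false AND true = false
[2.1] false → false (antecedent false ⇒ implication holds) = true
[2.2.1] true AND false AND false = false
[2.2] NOT false = true
[2.3] false OR true OR true OR false = true
[2] true AND true AND true = true
[root] true OR true = true
Overall: true → accepted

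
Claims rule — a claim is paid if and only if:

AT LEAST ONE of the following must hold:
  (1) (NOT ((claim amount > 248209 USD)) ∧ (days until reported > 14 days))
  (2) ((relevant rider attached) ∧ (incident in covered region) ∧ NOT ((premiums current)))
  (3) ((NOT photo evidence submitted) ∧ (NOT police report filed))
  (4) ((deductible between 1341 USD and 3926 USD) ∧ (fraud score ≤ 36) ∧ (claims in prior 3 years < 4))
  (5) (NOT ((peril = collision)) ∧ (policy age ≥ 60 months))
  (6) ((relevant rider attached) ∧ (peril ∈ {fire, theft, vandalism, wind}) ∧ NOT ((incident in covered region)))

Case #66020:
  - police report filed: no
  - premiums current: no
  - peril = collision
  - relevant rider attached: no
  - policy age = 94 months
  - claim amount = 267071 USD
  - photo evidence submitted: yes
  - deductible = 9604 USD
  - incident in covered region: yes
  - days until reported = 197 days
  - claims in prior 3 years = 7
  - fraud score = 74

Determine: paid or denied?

Atomic conditions:
  claim amount > 248209 USD: 267071 > 248209 is true
  days until reported > 14 days: 197 > 14 is true
  relevant rider attached: no → false
  incident in covered region: yes → true
  premiums current: no → false
  NOT photo evidence submitted: yes → false
  NOT police report filed: no → true
  deductible between 1341 USD and 3926 USD: 9604 in [1341, 3926] is false
  fraud score ≤ 36: 74 ≤ 36 is false
  claims in prior 3 years < 4: 7 < 4 is false
  peril = collision: collision == collision is true
  policy age ≥ 60 months: 94 ≥ 60 is true
  peril ∈ {fire, theft, vandalism, wind}: collision is not in the set → false
Combine:
[1.1] NOT true = false
[1] false AND true = false
[2.3] NOT false = true
[2] false AND true AND true = false
[3] false AND true = false
[4] false AND false AND false = false
[5.1] NOT true = false
[5] false AND true = false
[6.3] NOT true = false
[6] false AND false AND false = false
[root] false OR false OR false OR false OR false OR false = false
Overall: false → denied

Denied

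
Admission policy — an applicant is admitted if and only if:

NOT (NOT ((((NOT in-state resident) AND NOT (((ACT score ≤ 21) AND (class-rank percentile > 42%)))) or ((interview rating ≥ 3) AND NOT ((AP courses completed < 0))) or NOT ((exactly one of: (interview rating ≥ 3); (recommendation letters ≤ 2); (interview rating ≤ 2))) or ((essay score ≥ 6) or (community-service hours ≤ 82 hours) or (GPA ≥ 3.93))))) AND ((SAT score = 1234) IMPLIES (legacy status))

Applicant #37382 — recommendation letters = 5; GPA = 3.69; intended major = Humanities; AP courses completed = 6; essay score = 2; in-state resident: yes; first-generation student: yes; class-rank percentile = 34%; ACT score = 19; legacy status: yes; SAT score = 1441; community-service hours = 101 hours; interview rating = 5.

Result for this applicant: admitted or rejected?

Admitted

Atomic conditions:
  NOT in-state resident: yes → false
  ACT score ≤ 21: 19 ≤ 21 is true
  class-rank percentile > 42%: 34 > 42 is false
  interview rating ≥ 3: 5 ≥ 3 is true
  AP courses completed < 0: 6 < 0 is false
  recommendation letters ≤ 2: 5 ≤ 2 is false
  interview rating ≤ 2: 5 ≤ 2 is false
  essay score ≥ 6: 2 ≥ 6 is false
  community-service hours ≤ 82 hours: 101 ≤ 82 is false
  GPA ≥ 3.93: 3.69 ≥ 3.93 is false
  SAT score = 1234: 1441 == 1234 is false
  legacy status: yes → true
Combine:
[1.1.1.1.2.1] true AND false = false
[1.1.1.1.2] NOT false = true
[1.1.1.1] false AND true = false
[1.1.1.2.2] NOT false = true
[1.1.1.2] true AND true = true
[1.1.1.3.1] exactly-one(true, false, false) = true
[1.1.1.3] NOT true = false
[1.1.1.4] false OR false OR false = false
[1.1.1] false OR true OR false OR false = true
[1.1] NOT true = false
[1] NOT false = true
[2] false → true (antecedent false ⇒ implication holds) = true
[root] true AND true = true
Overall: true → admitted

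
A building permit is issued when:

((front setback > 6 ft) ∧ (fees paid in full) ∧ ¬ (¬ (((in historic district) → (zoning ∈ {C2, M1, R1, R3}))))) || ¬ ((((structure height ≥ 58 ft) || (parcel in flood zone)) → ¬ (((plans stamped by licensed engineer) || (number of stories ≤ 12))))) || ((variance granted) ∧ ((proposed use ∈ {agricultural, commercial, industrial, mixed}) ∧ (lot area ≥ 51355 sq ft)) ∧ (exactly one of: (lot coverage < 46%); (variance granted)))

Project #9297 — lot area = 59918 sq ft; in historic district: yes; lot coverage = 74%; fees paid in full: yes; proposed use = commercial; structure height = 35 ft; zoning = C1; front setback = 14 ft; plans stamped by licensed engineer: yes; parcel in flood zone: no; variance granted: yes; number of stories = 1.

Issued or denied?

Issued

Atomic conditions:
  front setback > 6 ft: 14 > 6 is true
  fees paid in full: yes → true
  in historic district: yes → true
  zoning ∈ {C2, M1, R1, R3}: C1 is not in the set → false
  structure height ≥ 58 ft: 35 ≥ 58 is false
  parcel in flood zone: no → false
  plans stamped by licensed engineer: yes → true
  number of stories ≤ 12: 1 ≤ 12 is true
  variance granted: yes → true
  proposed use ∈ {agricultural, commercial, industrial, mixed}: commercial is in the set → true
  lot area ≥ 51355 sq ft: 59918 ≥ 51355 is true
  lot coverage < 46%: 74 < 46 is false
Combine:
[1.3.1.1] true → false = false
[1.3.1] NOT false = true
[1.3] NOT true = false
[1] true AND true AND false = false
[2.1.1] false OR false = false
[2.1.2.1] true OR true = true
[2.1.2] NOT true = false
[2.1] false → false (antecedent false ⇒ implication holds) = true
[2] NOT true = false
[3.2] true AND true = true
[3.3] exactly-one(false, true) = true
[3] true AND true AND true = true
[root] false OR false OR true = true
Overall: true → issued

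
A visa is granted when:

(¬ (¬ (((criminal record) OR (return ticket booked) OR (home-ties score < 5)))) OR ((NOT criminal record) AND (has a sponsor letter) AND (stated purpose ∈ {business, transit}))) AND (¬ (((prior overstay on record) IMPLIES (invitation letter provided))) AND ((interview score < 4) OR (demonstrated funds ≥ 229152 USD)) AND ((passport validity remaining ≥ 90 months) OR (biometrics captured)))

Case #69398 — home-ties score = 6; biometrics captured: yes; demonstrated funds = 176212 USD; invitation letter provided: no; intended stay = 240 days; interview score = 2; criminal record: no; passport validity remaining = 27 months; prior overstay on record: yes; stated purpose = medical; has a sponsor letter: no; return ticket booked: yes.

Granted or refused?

Atomic conditions:
  criminal record: no → false
  return ticket booked: yes → true
  home-ties score < 5: 6 < 5 is false
  NOT criminal record: no → true
  has a sponsor letter: no → false
  stated purpose ∈ {business, transit}: medical is not in the set → false
  prior overstay on record: yes → true
  invitation letter provided: no → false
  interview score < 4: 2 < 4 is true
  demonstrated funds ≥ 229152 USD: 176212 ≥ 229152 is false
  passport validity remaining ≥ 90 months: 27 ≥ 90 is false
  biometrics captured: yes → true
Combine:
[1.1.1.1] false OR true OR false = true
[1.1.1] NOT true = false
[1.1] NOT false = true
[1.2] true AND false AND false = false
[1] true OR false = true
[2.1.1] true → false = false
[2.1] NOT false = true
[2.2] true OR false = true
[2.3] false OR true = true
[2] true AND true AND true = true
[root] true AND true = true
Overall: true → granted

Granted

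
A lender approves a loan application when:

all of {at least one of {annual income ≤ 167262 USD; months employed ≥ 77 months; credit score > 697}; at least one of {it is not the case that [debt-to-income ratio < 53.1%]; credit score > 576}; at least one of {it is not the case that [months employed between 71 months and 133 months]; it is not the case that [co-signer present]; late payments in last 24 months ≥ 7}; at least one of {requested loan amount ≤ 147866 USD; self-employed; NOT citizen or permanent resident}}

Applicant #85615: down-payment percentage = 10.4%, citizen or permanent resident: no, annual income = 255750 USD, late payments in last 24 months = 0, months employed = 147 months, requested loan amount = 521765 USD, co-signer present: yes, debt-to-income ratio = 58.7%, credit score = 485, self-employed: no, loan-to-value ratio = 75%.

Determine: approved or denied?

Approved

Atomic conditions:
  annual income ≤ 167262 USD: 255750 ≤ 167262 is false
  months employed ≥ 77 months: 147 ≥ 77 is true
  credit score > 697: 485 > 697 is false
  debt-to-income ratio < 53.1%: 58.7 < 53.1 is false
  credit score > 576: 485 > 576 is false
  months employed between 71 months and 133 months: 147 in [71, 133] is false
  co-signer present: yes → true
  late payments in last 24 months ≥ 7: 0 ≥ 7 is false
  requested loan amount ≤ 147866 USD: 521765 ≤ 147866 is false
  self-employed: no → false
  NOT citizen or permanent resident: no → true
Combine:
[1] false OR true OR false = true
[2.1] NOT false = true
[2] true OR false = true
[3.1] NOT false = true
[3.2] NOT true = false
[3] true OR false OR false = true
[4] false OR false OR true = true
[root] true AND true AND true AND true = true
Overall: true → approved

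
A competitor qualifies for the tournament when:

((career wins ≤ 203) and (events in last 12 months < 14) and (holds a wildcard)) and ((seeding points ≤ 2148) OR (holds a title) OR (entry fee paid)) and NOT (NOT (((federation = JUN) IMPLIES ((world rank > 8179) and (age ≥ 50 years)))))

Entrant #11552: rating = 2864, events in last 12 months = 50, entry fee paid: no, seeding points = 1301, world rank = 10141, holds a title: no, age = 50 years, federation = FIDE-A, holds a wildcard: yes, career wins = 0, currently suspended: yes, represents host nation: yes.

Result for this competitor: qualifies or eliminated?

Eliminated

Atomic conditions:
  career wins ≤ 203: 0 ≤ 203 is true
  events in last 12 months < 14: 50 < 14 is false
  holds a wildcard: yes → true
  seeding points ≤ 2148: 1301 ≤ 2148 is true
  holds a title: no → false
  entry fee paid: no → false
  federation = JUN: FIDE-A == JUN is false
  world rank > 8179: 10141 > 8179 is true
  age ≥ 50 years: 50 ≥ 50 is true
Combine:
[1] true AND false AND true = false
[2] true OR false OR false = true
[3.1.1.2] true AND true = true
[3.1.1] false → true (antecedent false ⇒ implication holds) = true
[3.1] NOT true = false
[3] NOT false = true
[root] false AND true AND true = false
Overall: false → eliminated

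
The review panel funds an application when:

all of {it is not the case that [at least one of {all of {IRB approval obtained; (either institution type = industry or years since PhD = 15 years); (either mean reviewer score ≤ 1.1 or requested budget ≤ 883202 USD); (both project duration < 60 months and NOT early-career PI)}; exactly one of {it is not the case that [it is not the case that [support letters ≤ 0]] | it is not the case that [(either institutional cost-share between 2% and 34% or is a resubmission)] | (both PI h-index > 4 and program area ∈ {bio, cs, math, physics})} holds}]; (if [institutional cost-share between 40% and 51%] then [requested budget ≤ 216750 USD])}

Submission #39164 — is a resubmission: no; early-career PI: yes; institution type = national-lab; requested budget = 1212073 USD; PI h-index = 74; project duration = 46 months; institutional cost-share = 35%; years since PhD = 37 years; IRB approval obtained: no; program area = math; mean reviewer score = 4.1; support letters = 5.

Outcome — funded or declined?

Funded

Atomic conditions:
  IRB approval obtained: no → false
  institution type = industry: national-lab == industry is false
  years since PhD = 15 years: 37 == 15 is false
  mean reviewer score ≤ 1.1: 4.1 ≤ 1.1 is false
  requested budget ≤ 883202 USD: 1212073 ≤ 883202 is false
  project duration < 60 months: 46 < 60 is true
  NOT early-career PI: yes → false
  support letters ≤ 0: 5 ≤ 0 is false
  institutional cost-share between 2% and 34%: 35 in [2, 34] is false
  is a resubmission: no → false
  PI h-index > 4: 74 > 4 is true
  program area ∈ {bio, cs, math, physics}: math is in the set → true
  institutional cost-share between 40% and 51%: 35 in [40, 51] is false
  requested budget ≤ 216750 USD: 1212073 ≤ 216750 is false
Combine:
[1.1.1.2] false OR false = false
[1.1.1.3] false OR false = false
[1.1.1.4] true AND false = false
[1.1.1] false AND false AND false AND false = false
[1.1.2.1.1] NOT false = true
[1.1.2.1] NOT true = false
[1.1.2.2.1] false OR false = false
[1.1.2.2] NOT false = true
[1.1.2.3] true AND true = true
[1.1.2] exactly-one(false, true, true) = false
[1.1] false OR false = false
[1] NOT false = true
[2] false → false (antecedent false ⇒ implication holds) = true
[root] true AND true = true
Overall: true → funded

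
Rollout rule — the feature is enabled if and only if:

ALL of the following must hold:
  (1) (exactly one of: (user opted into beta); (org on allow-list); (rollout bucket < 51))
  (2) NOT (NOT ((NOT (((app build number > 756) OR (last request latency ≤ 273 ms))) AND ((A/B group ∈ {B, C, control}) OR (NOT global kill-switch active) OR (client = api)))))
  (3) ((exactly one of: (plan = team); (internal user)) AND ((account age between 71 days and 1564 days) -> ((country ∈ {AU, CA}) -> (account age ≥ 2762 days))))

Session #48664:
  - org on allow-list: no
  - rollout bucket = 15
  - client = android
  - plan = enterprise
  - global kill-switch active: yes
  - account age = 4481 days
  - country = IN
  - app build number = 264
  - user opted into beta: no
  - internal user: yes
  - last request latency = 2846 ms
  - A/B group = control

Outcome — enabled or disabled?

Enabled

Atomic conditions:
  user opted into beta: no → false
  org on allow-list: no → false
  rollout bucket < 51: 15 < 51 is true
  app build number > 756: 264 > 756 is false
  last request latency ≤ 273 ms: 2846 ≤ 273 is false
  A/B group ∈ {B, C, control}: control is in the set → true
  NOT global kill-switch active: yes → false
  client = api: android == api is false
  plan = team: enterprise == team is false
  internal user: yes → true
  account age between 71 days and 1564 days: 4481 in [71, 1564] is false
  country ∈ {AU, CA}: IN is not in the set → false
  account age ≥ 2762 days: 4481 ≥ 2762 is true
Combine:
[1] exactly-one(false, false, true) = true
[2.1.1.1.1] false OR false = false
[2.1.1.1] NOT false = true
[2.1.1.2] true OR false OR false = true
[2.1.1] true AND true = true
[2.1] NOT true = false
[2] NOT false = true
[3.1] exactly-one(false, true) = true
[3.2.2] false → true (antecedent false ⇒ implication holds) = true
[3.2] false → true (antecedent false ⇒ implication holds) = true
[3] true AND true = true
[root] true AND true AND true = true
Overall: true → enabled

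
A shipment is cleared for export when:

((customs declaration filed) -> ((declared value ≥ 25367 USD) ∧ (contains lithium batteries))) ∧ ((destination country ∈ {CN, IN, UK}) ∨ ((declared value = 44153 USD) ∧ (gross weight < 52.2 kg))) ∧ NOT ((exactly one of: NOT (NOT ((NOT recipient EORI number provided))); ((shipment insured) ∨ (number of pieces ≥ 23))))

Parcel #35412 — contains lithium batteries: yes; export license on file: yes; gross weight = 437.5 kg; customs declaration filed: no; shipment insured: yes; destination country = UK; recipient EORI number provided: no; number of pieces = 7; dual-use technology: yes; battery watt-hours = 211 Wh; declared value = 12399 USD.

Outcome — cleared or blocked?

Atomic conditions:
  customs declaration filed: no → false
  declared value ≥ 25367 USD: 12399 ≥ 25367 is false
  contains lithium batteries: yes → true
  destination country ∈ {CN, IN, UK}: UK is in the set → true
  declared value = 44153 USD: 12399 == 44153 is false
  gross weight < 52.2 kg: 437.5 < 52.2 is false
  NOT recipient EORI number provided: no → true
  shipment insured: yes → true
  number of pieces ≥ 23: 7 ≥ 23 is false
Combine:
[1.2] false AND true = false
[1] false → false (antecedent false ⇒ implication holds) = true
[2.2] false AND false = false
[2] true OR false = true
[3.1.1.1] NOT true = false
[3.1.1] NOT false = true
[3.1.2] true OR false = true
[3.1] exactly-one(true, true) = false
[3] NOT false = true
[root] true AND true AND true = true
Overall: true → cleared

Cleared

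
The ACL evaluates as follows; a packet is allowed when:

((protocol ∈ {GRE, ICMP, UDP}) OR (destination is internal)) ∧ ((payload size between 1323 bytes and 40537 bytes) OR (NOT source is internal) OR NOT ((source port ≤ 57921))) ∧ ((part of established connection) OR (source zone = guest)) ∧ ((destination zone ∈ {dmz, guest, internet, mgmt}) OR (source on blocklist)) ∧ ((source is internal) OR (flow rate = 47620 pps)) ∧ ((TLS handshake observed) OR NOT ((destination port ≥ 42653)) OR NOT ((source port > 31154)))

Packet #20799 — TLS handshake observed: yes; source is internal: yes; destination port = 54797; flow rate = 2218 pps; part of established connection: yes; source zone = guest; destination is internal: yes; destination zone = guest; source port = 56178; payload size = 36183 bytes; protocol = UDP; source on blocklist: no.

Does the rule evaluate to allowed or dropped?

Allowed

Atomic conditions:
  protocol ∈ {GRE, ICMP, UDP}: UDP is in the set → true
  destination is internal: yes → true
  payload size between 1323 bytes and 40537 bytes: 36183 in [1323, 40537] is true
  NOT source is internal: yes → false
  source port ≤ 57921: 56178 ≤ 57921 is true
  part of established connection: yes → true
  source zone = guest: guest == guest is true
  destination zone ∈ {dmz, guest, internet, mgmt}: guest is in the set → true
  source on blocklist: no → false
  source is internal: yes → true
  flow rate = 47620 pps: 2218 == 47620 is false
  TLS handshake observed: yes → true
  destination port ≥ 42653: 54797 ≥ 42653 is true
  source port > 31154: 56178 > 31154 is true
Combine:
[1] true OR true = true
[2.3] NOT true = false
[2] true OR false OR false = true
[3] true OR true = true
[4] true OR false = true
[5] true OR false = true
[6.2] NOT true = false
[6.3] NOT true = false
[6] true OR false OR false = true
[root] true AND true AND true AND true AND true AND true = true
Overall: true → allowed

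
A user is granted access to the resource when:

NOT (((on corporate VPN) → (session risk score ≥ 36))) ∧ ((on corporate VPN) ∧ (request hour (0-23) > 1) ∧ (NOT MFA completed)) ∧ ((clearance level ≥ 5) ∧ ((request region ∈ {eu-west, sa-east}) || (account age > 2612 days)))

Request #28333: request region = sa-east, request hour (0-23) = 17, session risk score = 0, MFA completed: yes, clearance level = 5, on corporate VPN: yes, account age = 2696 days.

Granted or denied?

Denied

Atomic conditions:
  on corporate VPN: yes → true
  session risk score ≥ 36: 0 ≥ 36 is false
  request hour (0-23) > 1: 17 > 1 is true
  NOT MFA completed: yes → false
  clearance level ≥ 5: 5 ≥ 5 is true
  request region ∈ {eu-west, sa-east}: sa-east is in the set → true
  account age > 2612 days: 2696 > 2612 is true
Combine:
[1.1] true → false = false
[1] NOT false = true
[2] true AND true AND false = false
[3.2] true OR true = true
[3] true AND true = true
[root] true AND false AND true = false
Overall: false → denied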